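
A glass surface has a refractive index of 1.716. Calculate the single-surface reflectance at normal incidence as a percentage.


Fresnel reflectance at normal incidence:
  R = ((n - 1)/(n + 1))^2
  (n - 1)/(n + 1) = (1.716 - 1)/(1.716 + 1) = 0.263623
  R = 0.263623^2 = 0.0694971
  R(%) = 0.0694971 * 100 = 6.95%

6.95%


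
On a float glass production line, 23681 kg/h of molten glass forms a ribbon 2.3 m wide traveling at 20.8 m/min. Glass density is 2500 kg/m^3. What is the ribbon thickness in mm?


Ribbon cross-section from mass balance:
  Volume rate = throughput / density = 23681 / 2500 = 9.4724 m^3/h
  thickness = volume rate / (speed * 60 * width), i.e.
  thickness = throughput / (60 * speed * width * density) * 1000
  thickness = 23681 / (60 * 20.8 * 2.3 * 2500) * 1000 = 3.3 mm

3.3 mm


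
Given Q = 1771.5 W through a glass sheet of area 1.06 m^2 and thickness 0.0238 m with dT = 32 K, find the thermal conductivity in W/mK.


Fourier's law rearranged: k = Q * t / (A * dT)
  Numerator = 1771.5 * 0.0238 = 42.1617
  Denominator = 1.06 * 32 = 33.92
  k = 42.1617 / 33.92 = 1.243 W/mK

1.243 W/mK


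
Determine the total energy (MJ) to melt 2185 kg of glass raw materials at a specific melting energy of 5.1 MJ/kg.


Total energy = mass * specific energy
  E = 2185 * 5.1 = 11143.5 MJ

11143.5 MJ


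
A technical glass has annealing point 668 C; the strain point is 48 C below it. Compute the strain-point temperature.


Strain point = annealing point - difference:
  T_strain = 668 - 48 = 620 C

620 C


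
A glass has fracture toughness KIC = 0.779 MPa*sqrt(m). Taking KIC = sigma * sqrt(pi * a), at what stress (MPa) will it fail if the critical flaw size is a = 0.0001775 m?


Rearrange KIC = sigma * sqrt(pi * a):
  sigma = KIC / sqrt(pi * a)
  sqrt(pi * 0.0001775) = 0.023614
  sigma = 0.779 / 0.023614 = 32.99 MPa

32.99 MPa


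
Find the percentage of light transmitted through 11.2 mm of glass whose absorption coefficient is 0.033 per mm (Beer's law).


Beer-Lambert law: T = exp(-alpha * thickness)
  exponent = -0.033 * 11.2 = -0.3696
  T = exp(-0.3696) = 0.691
  Percentage = 0.691 * 100 = 69.1%

69.1%


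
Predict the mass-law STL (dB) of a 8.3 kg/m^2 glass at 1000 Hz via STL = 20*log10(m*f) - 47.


Mass law: STL = 20 * log10(m * f) - 47
  m * f = 8.3 * 1000 = 8300
  log10(8300) = 3.91908
  STL = 20 * 3.91908 - 47 = 78.3816 - 47 = 31.4 dB

31.4 dB


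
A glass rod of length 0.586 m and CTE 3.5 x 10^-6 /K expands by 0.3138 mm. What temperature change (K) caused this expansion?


Rearrange dL = alpha * L0 * dT for dT:
  dT = dL / (alpha * L0)
  dL (m) = 0.3138 / 1000 = 0.0003138
  dT = 0.0003138 / ((3.5 x 10^-6) * 0.586) = 153.0 K

153.0 K


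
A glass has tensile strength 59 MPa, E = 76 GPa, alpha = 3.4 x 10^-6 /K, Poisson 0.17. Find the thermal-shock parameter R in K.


Thermal shock resistance: R = sigma * (1 - nu) / (E * alpha)
  Numerator = 59 * (1 - 0.17) = 48.97
  Denominator = 76 * 1000 * (3.4 x 10^-6) = 0.2584
  R = 48.97 / 0.2584 = 189.5 K

189.5 K


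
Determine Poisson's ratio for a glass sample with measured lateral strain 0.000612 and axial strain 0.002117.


Poisson's ratio: nu = lateral strain / axial strain
  nu = 0.000612 / 0.002117 = 0.2891

0.2891


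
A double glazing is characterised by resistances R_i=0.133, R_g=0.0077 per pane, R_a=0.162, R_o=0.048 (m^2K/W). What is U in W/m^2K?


Total thermal resistance (series):
  R_total = R_in + R_glass + R_air + R_glass + R_out
  R_total = 0.133 + 0.0077 + 0.162 + 0.0077 + 0.048 = 0.3584 m^2K/W
U-value = 1 / R_total = 1 / 0.3584 = 2.79 W/m^2K

2.79 W/m^2K


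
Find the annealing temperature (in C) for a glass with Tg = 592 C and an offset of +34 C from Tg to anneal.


The annealing temperature is Tg plus the offset:
  T_anneal = 592 + 34 = 626 C

626 C


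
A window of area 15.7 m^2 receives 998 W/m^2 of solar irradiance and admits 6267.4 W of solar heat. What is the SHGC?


Rearrange Q = Area * SHGC * Irradiance:
  SHGC = Q / (Area * Irradiance)
  SHGC = 6267.4 / (15.7 * 998) = 0.4

0.4


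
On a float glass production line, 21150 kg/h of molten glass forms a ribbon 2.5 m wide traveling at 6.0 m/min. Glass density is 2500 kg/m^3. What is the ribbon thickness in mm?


Ribbon cross-section from mass balance:
  Volume rate = throughput / density = 21150 / 2500 = 8.46 m^3/h
  thickness = volume rate / (speed * 60 * width), i.e.
  thickness = throughput / (60 * speed * width * density) * 1000
  thickness = 21150 / (60 * 6.0 * 2.5 * 2500) * 1000 = 9.4 mm

9.4 mm


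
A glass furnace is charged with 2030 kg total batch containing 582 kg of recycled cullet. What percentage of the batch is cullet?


Cullet ratio = (cullet mass / total batch mass) * 100
  Ratio = 582 / 2030 * 100 = 28.67%

28.67%


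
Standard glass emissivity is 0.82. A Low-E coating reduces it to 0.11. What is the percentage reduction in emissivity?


Percentage reduction = (1 - coated/uncoated) * 100
  Ratio = 0.11 / 0.82 = 0.1341
  Reduction = (1 - 0.1341) * 100 = 86.6%

86.6%


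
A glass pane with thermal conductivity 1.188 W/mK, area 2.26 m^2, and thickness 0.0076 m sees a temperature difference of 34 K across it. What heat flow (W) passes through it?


Fourier's law: Q = k * A * dT / t
  Q = 1.188 * 2.26 * 34 / 0.0076
  Q = 91.28592 / 0.0076 = 12011.3 W

12011.3 W


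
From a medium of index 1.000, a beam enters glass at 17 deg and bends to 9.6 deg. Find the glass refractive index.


Apply Snell's law: n1 * sin(theta1) = n2 * sin(theta2)
  n2 = n1 * sin(theta1) / sin(theta2)
  sin(17) = 0.292372
  sin(9.6) = 0.166769
  n2 = 1.000 * 0.292372 / 0.166769 = 1.7532

1.7532


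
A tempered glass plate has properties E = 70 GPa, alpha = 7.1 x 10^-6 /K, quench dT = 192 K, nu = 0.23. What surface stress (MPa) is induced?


Tempering stress: sigma = E * alpha * dT / (1 - nu)
  E (MPa) = 70 * 1000 = 70000
  Numerator = 70000 * (7.1 x 10^-6) * 192 = 95.424
  Denominator = 1 - 0.23 = 0.77
  sigma = 95.424 / 0.77 = 123.9 MPa

123.9 MPa


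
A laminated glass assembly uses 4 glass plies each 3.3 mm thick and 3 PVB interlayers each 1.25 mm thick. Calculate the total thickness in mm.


Total thickness = glass contribution + PVB contribution
  Glass: 4 * 3.3 = 13.2 mm
  PVB: 3 * 1.25 = 3.75 mm
  Total = 13.2 + 3.75 = 16.95 mm

16.95 mm


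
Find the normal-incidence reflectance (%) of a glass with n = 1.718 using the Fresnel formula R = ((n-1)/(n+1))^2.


Fresnel reflectance at normal incidence:
  R = ((n - 1)/(n + 1))^2
  (n - 1)/(n + 1) = (1.718 - 1)/(1.718 + 1) = 0.264165
  R = 0.264165^2 = 0.0697831
  R(%) = 0.0697831 * 100 = 6.978%

6.978%


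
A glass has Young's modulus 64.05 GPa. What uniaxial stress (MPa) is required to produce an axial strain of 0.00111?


Rearrange E = sigma / epsilon:
  sigma = E * epsilon
  E (MPa) = 64.05 * 1000 = 64050
  sigma = 64050 * 0.00111 = 71.1 MPa

71.1 MPa


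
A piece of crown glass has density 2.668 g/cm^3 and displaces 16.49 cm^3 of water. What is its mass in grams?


Rearrange rho = m / V:
  m = rho * V
  m = 2.668 * 16.49 = 43.995 g

43.995 g


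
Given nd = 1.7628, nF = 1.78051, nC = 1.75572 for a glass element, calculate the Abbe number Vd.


Abbe number formula: Vd = (nd - 1) / (nF - nC)
  nd - 1 = 1.7628 - 1 = 0.7628
  nF - nC = 1.78051 - 1.75572 = 0.02479
  Vd = 0.7628 / 0.02479 = 30.77

30.77


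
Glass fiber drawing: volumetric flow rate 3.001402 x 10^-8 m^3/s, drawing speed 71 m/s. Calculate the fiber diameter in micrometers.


Cross-sectional area from continuity:
  A = Q / v = 3.001402 x 10^-8 / 71 = 4.227327 x 10^-10 m^2
Diameter from circular cross-section:
  d = sqrt(4A / pi) * 10^6 (m -> um)
  d = sqrt(4 * 4.227327 x 10^-10 / pi) * 10^6 = 23.2 um

23.2 um


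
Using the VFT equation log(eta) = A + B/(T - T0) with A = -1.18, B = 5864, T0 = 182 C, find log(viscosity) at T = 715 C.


VFT equation: log(eta) = A + B / (T - T0)
  T - T0 = 715 - 182 = 533
  B / (T - T0) = 5864 / 533 = 11.002
  log(eta) = -1.18 + 11.002 = 9.822

9.822


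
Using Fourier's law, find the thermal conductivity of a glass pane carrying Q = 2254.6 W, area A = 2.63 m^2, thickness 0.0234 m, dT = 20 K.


Fourier's law rearranged: k = Q * t / (A * dT)
  Numerator = 2254.6 * 0.0234 = 52.75764
  Denominator = 2.63 * 20 = 52.6
  k = 52.75764 / 52.6 = 1.003 W/mK

1.003 W/mK


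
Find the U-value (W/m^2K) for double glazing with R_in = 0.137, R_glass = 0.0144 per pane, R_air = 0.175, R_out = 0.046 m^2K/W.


Total thermal resistance (series):
  R_total = R_in + R_glass + R_air + R_glass + R_out
  R_total = 0.137 + 0.0144 + 0.175 + 0.0144 + 0.046 = 0.3868 m^2K/W
U-value = 1 / R_total = 1 / 0.3868 = 2.585 W/m^2K

2.585 W/m^2K


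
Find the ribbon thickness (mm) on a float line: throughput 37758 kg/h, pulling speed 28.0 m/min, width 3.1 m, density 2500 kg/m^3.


Ribbon cross-section from mass balance:
  Volume rate = throughput / density = 37758 / 2500 = 15.1032 m^3/h
  thickness = volume rate / (speed * 60 * width), i.e.
  thickness = throughput / (60 * speed * width * density) * 1000
  thickness = 37758 / (60 * 28.0 * 3.1 * 2500) * 1000 = 2.9 mm

2.9 mm


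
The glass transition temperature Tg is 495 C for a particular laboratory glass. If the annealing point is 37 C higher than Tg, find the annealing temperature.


The annealing temperature is Tg plus the offset:
  T_anneal = 495 + 37 = 532 C

532 C


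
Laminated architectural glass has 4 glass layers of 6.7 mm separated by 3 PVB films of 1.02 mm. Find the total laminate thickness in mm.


Total thickness = glass contribution + PVB contribution
  Glass: 4 * 6.7 = 26.8 mm
  PVB: 3 * 1.02 = 3.06 mm
  Total = 26.8 + 3.06 = 29.86 mm

29.86 mm


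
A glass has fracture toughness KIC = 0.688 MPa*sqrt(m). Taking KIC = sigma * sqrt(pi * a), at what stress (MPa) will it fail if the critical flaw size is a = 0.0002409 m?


Rearrange KIC = sigma * sqrt(pi * a):
  sigma = KIC / sqrt(pi * a)
  sqrt(pi * 0.0002409) = 0.02751
  sigma = 0.688 / 0.02751 = 25.01 MPa

25.01 MPa


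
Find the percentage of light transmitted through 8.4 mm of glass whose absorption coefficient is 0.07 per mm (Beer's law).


Beer-Lambert law: T = exp(-alpha * thickness)
  exponent = -0.07 * 8.4 = -0.588
  T = exp(-0.588) = 0.5554
  Percentage = 0.5554 * 100 = 55.54%

55.54%


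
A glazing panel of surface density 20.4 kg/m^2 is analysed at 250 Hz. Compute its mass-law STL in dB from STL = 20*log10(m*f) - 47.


Mass law: STL = 20 * log10(m * f) - 47
  m * f = 20.4 * 250 = 5100
  log10(5100) = 3.70757
  STL = 20 * 3.70757 - 47 = 74.1514 - 47 = 27.2 dB

27.2 dB


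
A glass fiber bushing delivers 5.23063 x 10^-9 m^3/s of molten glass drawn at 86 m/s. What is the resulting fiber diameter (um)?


Cross-sectional area from continuity:
  A = Q / v = 5.23063 x 10^-9 / 86 = 6.082128 x 10^-11 m^2
Diameter from circular cross-section:
  d = sqrt(4A / pi) * 10^6 (m -> um)
  d = sqrt(4 * 6.082128 x 10^-11 / pi) * 10^6 = 8.8 um

8.8 um


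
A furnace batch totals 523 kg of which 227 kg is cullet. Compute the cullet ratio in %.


Cullet ratio = (cullet mass / total batch mass) * 100
  Ratio = 227 / 523 * 100 = 43.4%

43.4%


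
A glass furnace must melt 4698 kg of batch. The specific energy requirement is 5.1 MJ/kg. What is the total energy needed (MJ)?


Total energy = mass * specific energy
  E = 4698 * 5.1 = 23959.8 MJ

23959.8 MJ


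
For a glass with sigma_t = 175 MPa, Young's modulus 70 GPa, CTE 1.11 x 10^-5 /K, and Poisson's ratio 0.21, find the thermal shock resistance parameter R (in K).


Thermal shock resistance: R = sigma * (1 - nu) / (E * alpha)
  Numerator = 175 * (1 - 0.21) = 138.25
  Denominator = 70 * 1000 * (1.11 x 10^-5) = 0.777
  R = 138.25 / 0.777 = 177.9 K

177.9 K


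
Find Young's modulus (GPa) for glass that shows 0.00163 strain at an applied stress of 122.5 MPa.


Young's modulus: E = stress / strain
  E = 122.5 MPa / 0.00163 = 75153.37 MPa
Convert to GPa: 75153.37 / 1000 = 75.15 GPa

75.15 GPa


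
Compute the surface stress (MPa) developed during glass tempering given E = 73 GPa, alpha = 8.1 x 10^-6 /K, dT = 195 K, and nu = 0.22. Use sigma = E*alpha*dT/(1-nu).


Tempering stress: sigma = E * alpha * dT / (1 - nu)
  E (MPa) = 73 * 1000 = 73000
  Numerator = 73000 * (8.1 x 10^-6) * 195 = 115.3035
  Denominator = 1 - 0.22 = 0.78
  sigma = 115.3035 / 0.78 = 147.8 MPa

147.8 MPa


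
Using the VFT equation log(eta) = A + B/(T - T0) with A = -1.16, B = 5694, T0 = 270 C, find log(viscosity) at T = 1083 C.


VFT equation: log(eta) = A + B / (T - T0)
  T - T0 = 1083 - 270 = 813
  B / (T - T0) = 5694 / 813 = 7.004
  log(eta) = -1.16 + 7.004 = 5.844

5.844


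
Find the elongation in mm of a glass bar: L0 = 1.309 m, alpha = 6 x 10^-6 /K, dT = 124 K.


Thermal expansion formula: dL = alpha * L0 * dT
  dL = (6 x 10^-6) * 1.309 * 124 = 0.0009739 m
Convert to mm: 0.0009739 * 1000 = 0.9739 mm

0.9739 mm


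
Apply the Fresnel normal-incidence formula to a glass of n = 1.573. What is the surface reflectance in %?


Fresnel reflectance at normal incidence:
  R = ((n - 1)/(n + 1))^2
  (n - 1)/(n + 1) = (1.573 - 1)/(1.573 + 1) = 0.222697
  R = 0.222697^2 = 0.049594
  R(%) = 0.049594 * 100 = 4.959%

4.959%


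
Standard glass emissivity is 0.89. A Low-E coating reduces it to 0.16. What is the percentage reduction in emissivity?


Percentage reduction = (1 - coated/uncoated) * 100
  Ratio = 0.16 / 0.89 = 0.1798
  Reduction = (1 - 0.1798) * 100 = 82.0%

82.0%


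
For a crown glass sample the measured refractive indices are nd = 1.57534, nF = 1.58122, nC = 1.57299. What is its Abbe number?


Abbe number formula: Vd = (nd - 1) / (nF - nC)
  nd - 1 = 1.57534 - 1 = 0.57534
  nF - nC = 1.58122 - 1.57299 = 0.00823
  Vd = 0.57534 / 0.00823 = 69.91

69.91


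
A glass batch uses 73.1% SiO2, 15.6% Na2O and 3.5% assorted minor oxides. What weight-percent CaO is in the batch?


Pieces sum to 100%:
  CaO = 100 - (SiO2 + Na2O + others)
  CaO = 100 - (73.1 + 15.6 + 3.5) = 7.8%

7.8%


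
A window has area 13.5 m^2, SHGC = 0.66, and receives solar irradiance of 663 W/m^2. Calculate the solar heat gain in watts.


Solar heat gain: Q = Area * SHGC * Irradiance
  Q = 13.5 * 0.66 * 663 = 5907.3 W

5907.3 W


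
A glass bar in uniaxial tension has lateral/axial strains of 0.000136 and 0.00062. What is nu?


Poisson's ratio: nu = lateral strain / axial strain
  nu = 0.000136 / 0.00062 = 0.2194

0.2194


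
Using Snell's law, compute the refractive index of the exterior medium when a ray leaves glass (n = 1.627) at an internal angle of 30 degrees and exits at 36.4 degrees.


Apply Snell's law: n1 * sin(theta1) = n2 * sin(theta2)
  n2 = n1 * sin(theta1) / sin(theta2)
  sin(30) = 0.5
  sin(36.4) = 0.593419
  n2 = 1.627 * 0.5 / 0.593419 = 1.3709

1.3709


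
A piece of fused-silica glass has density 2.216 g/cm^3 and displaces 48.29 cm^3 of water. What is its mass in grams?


Rearrange rho = m / V:
  m = rho * V
  m = 2.216 * 48.29 = 107.011 g

107.011 g


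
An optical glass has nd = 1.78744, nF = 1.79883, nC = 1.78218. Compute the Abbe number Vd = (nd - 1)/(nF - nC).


Abbe number formula: Vd = (nd - 1) / (nF - nC)
  nd - 1 = 1.78744 - 1 = 0.78744
  nF - nC = 1.79883 - 1.78218 = 0.01665
  Vd = 0.78744 / 0.01665 = 47.29

47.29


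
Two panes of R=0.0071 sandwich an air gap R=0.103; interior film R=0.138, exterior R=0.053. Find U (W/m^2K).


Total thermal resistance (series):
  R_total = R_in + R_glass + R_air + R_glass + R_out
  R_total = 0.138 + 0.0071 + 0.103 + 0.0071 + 0.053 = 0.3082 m^2K/W
U-value = 1 / R_total = 1 / 0.3082 = 3.245 W/m^2K

3.245 W/m^2K


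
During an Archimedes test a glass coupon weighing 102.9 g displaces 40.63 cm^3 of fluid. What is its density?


Use the definition of density:
  rho = mass / volume
  rho = 102.9 / 40.63 = 2.533 g/cm^3

2.533 g/cm^3


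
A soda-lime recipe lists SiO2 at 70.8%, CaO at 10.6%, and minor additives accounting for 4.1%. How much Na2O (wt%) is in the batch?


Pieces sum to 100%:
  Na2O = 100 - (SiO2 + CaO + others)
  Na2O = 100 - (70.8 + 10.6 + 4.1) = 14.5%

14.5%


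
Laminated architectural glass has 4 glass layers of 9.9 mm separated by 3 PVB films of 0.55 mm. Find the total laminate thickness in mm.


Total thickness = glass contribution + PVB contribution
  Glass: 4 * 9.9 = 39.6 mm
  PVB: 3 * 0.55 = 1.65 mm
  Total = 39.6 + 1.65 = 41.25 mm

41.25 mm


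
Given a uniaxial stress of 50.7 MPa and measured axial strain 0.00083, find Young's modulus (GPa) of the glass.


Young's modulus: E = stress / strain
  E = 50.7 MPa / 0.00083 = 61084.34 MPa
Convert to GPa: 61084.34 / 1000 = 61.08 GPa

61.08 GPa


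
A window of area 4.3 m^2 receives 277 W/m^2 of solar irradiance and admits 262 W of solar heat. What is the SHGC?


Rearrange Q = Area * SHGC * Irradiance:
  SHGC = Q / (Area * Irradiance)
  SHGC = 262 / (4.3 * 277) = 0.22

0.22


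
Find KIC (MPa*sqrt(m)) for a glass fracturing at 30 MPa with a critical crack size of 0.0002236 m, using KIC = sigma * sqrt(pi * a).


Fracture toughness: KIC = sigma * sqrt(pi * a)
  pi * a = pi * 0.0002236 = 0.00070246
  sqrt(pi * a) = 0.026504
  KIC = 30 * 0.026504 = 0.795 MPa*sqrt(m)

0.795 MPa*sqrt(m)


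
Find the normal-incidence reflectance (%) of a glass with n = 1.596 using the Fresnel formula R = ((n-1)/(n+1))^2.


Fresnel reflectance at normal incidence:
  R = ((n - 1)/(n + 1))^2
  (n - 1)/(n + 1) = (1.596 - 1)/(1.596 + 1) = 0.229584
  R = 0.229584^2 = 0.0527088
  R(%) = 0.0527088 * 100 = 5.271%

5.271%


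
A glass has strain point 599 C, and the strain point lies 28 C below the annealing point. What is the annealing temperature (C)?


T_anneal = T_strain + gap:
  T_anneal = 599 + 28 = 627 C

627 C


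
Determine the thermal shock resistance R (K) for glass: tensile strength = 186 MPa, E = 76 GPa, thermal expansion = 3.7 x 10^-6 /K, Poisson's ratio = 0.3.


Thermal shock resistance: R = sigma * (1 - nu) / (E * alpha)
  Numerator = 186 * (1 - 0.3) = 130.2
  Denominator = 76 * 1000 * (3.7 x 10^-6) = 0.2812
  R = 130.2 / 0.2812 = 463.0 K

463.0 K


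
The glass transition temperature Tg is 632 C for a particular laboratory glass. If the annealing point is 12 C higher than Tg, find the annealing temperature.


The annealing temperature is Tg plus the offset:
  T_anneal = 632 + 12 = 644 C

644 C


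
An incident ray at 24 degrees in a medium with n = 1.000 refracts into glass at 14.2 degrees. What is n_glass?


Apply Snell's law: n1 * sin(theta1) = n2 * sin(theta2)
  n2 = n1 * sin(theta1) / sin(theta2)
  sin(24) = 0.406737
  sin(14.2) = 0.245307
  n2 = 1.000 * 0.406737 / 0.245307 = 1.6581

1.6581


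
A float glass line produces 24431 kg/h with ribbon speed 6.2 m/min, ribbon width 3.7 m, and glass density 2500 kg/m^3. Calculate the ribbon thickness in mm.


Ribbon cross-section from mass balance:
  Volume rate = throughput / density = 24431 / 2500 = 9.7724 m^3/h
  thickness = volume rate / (speed * 60 * width), i.e.
  thickness = throughput / (60 * speed * width * density) * 1000
  thickness = 24431 / (60 * 6.2 * 3.7 * 2500) * 1000 = 7.1 mm

7.1 mm


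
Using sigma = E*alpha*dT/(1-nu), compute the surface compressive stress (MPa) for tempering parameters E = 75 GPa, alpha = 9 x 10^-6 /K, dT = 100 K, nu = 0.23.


Tempering stress: sigma = E * alpha * dT / (1 - nu)
  E (MPa) = 75 * 1000 = 75000
  Numerator = 75000 * (9 x 10^-6) * 100 = 67.5
  Denominator = 1 - 0.23 = 0.77
  sigma = 67.5 / 0.77 = 87.7 MPa

87.7 MPa


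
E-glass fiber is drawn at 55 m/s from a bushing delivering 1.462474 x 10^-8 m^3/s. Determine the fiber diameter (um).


Cross-sectional area from continuity:
  A = Q / v = 1.462474 x 10^-8 / 55 = 2.659044 x 10^-10 m^2
Diameter from circular cross-section:
  d = sqrt(4A / pi) * 10^6 (m -> um)
  d = sqrt(4 * 2.659044 x 10^-10 / pi) * 10^6 = 18.4 um

18.4 um


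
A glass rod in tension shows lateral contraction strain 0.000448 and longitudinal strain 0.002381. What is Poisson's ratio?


Poisson's ratio: nu = lateral strain / axial strain
  nu = 0.000448 / 0.002381 = 0.1882

0.1882


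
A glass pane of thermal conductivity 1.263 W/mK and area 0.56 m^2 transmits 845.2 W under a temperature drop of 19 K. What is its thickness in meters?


Fourier's law: t = k * A * dT / Q
  t = 1.263 * 0.56 * 19 / 845.2
  t = 13.43832 / 845.2 = 0.0159 m

0.0159 m


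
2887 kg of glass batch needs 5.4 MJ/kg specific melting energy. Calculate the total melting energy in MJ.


Total energy = mass * specific energy
  E = 2887 * 5.4 = 15589.8 MJ

15589.8 MJ


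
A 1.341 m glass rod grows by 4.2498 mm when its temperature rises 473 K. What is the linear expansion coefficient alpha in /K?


Rearrange dL = alpha * L0 * dT for alpha:
  alpha = dL / (L0 * dT)
  alpha = (4.2498 / 1000) / (1.341 * 473) = 0.0000067 /K = 6.7 x 10^-6 /K

6.7 x 10^-6 /K


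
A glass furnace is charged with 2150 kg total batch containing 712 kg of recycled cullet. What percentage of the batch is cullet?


Cullet ratio = (cullet mass / total batch mass) * 100
  Ratio = 712 / 2150 * 100 = 33.12%

33.12%


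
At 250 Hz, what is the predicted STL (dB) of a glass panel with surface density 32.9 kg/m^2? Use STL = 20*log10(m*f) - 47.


Mass law: STL = 20 * log10(m * f) - 47
  m * f = 32.9 * 250 = 8225
  log10(8225) = 3.91514
  STL = 20 * 3.91514 - 47 = 78.3028 - 47 = 31.3 dB

31.3 dB


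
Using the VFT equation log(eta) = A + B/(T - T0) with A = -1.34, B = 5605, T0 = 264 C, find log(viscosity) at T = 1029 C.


VFT equation: log(eta) = A + B / (T - T0)
  T - T0 = 1029 - 264 = 765
  B / (T - T0) = 5605 / 765 = 7.327
  log(eta) = -1.34 + 7.327 = 5.987

5.987


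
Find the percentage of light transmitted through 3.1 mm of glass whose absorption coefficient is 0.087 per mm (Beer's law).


Beer-Lambert law: T = exp(-alpha * thickness)
  exponent = -0.087 * 3.1 = -0.2697
  T = exp(-0.2697) = 0.7636
  Percentage = 0.7636 * 100 = 76.36%

76.36%


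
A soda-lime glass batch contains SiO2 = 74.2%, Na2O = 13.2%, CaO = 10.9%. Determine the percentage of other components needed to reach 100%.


Sum the three major oxides:
  SiO2 + Na2O + CaO = 74.2 + 13.2 + 10.9 = 98.3%
Subtract from 100%:
  Others = 100 - 98.3 = 1.7%

1.7%


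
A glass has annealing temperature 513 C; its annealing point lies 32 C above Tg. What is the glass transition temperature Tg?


Rearrange T_anneal = Tg + offset for Tg:
  Tg = T_anneal - offset = 513 - 32 = 481 C

481 C


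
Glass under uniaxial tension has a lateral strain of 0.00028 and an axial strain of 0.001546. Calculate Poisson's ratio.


Poisson's ratio: nu = lateral strain / axial strain
  nu = 0.00028 / 0.001546 = 0.1811

0.1811


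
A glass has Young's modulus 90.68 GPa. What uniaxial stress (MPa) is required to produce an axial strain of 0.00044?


Rearrange E = sigma / epsilon:
  sigma = E * epsilon
  E (MPa) = 90.68 * 1000 = 90680
  sigma = 90680 * 0.00044 = 39.9 MPa

39.9 MPa


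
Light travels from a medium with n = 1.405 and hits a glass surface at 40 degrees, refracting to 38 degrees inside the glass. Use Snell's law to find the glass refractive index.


Apply Snell's law: n1 * sin(theta1) = n2 * sin(theta2)
  n2 = n1 * sin(theta1) / sin(theta2)
  sin(40) = 0.642788
  sin(38) = 0.615661
  n2 = 1.405 * 0.642788 / 0.615661 = 1.4669

1.4669


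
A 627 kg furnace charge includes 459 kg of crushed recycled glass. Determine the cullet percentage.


Cullet ratio = (cullet mass / total batch mass) * 100
  Ratio = 459 / 627 * 100 = 73.21%

73.21%


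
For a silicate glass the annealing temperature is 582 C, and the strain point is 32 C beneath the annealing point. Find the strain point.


Strain point = annealing point - difference:
  T_strain = 582 - 32 = 550 C

550 C


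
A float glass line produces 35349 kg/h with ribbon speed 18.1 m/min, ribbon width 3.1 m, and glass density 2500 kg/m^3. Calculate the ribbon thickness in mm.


Ribbon cross-section from mass balance:
  Volume rate = throughput / density = 35349 / 2500 = 14.1396 m^3/h
  thickness = volume rate / (speed * 60 * width), i.e.
  thickness = throughput / (60 * speed * width * density) * 1000
  thickness = 35349 / (60 * 18.1 * 3.1 * 2500) * 1000 = 4.2 mm

4.2 mm


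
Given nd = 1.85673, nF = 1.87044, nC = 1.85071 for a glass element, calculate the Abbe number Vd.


Abbe number formula: Vd = (nd - 1) / (nF - nC)
  nd - 1 = 1.85673 - 1 = 0.85673
  nF - nC = 1.87044 - 1.85071 = 0.01973
  Vd = 0.85673 / 0.01973 = 43.42

43.42


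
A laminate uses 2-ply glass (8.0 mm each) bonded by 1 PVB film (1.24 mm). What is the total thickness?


Total thickness = glass contribution + PVB contribution
  Glass: 2 * 8.0 = 16.0 mm
  PVB: 1 * 1.24 = 1.24 mm
  Total = 16.0 + 1.24 = 17.24 mm

17.24 mm


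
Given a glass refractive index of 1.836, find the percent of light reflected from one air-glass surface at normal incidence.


Fresnel reflectance at normal incidence:
  R = ((n - 1)/(n + 1))^2
  (n - 1)/(n + 1) = (1.836 - 1)/(1.836 + 1) = 0.294781
  R = 0.294781^2 = 0.0868958
  R(%) = 0.0868958 * 100 = 8.69%

8.69%


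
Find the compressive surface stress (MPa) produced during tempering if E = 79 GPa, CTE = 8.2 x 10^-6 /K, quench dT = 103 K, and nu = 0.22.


Tempering stress: sigma = E * alpha * dT / (1 - nu)
  E (MPa) = 79 * 1000 = 79000
  Numerator = 79000 * (8.2 x 10^-6) * 103 = 66.7234
  Denominator = 1 - 0.22 = 0.78
  sigma = 66.7234 / 0.78 = 85.5 MPa

85.5 MPa


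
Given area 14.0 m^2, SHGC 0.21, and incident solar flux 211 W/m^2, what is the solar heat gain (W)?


Solar heat gain: Q = Area * SHGC * Irradiance
  Q = 14.0 * 0.21 * 211 = 620.3 W

620.3 W


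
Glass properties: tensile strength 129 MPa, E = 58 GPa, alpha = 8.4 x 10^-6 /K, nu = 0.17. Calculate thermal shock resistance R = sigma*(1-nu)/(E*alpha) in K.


Thermal shock resistance: R = sigma * (1 - nu) / (E * alpha)
  Numerator = 129 * (1 - 0.17) = 107.07
  Denominator = 58 * 1000 * (8.4 x 10^-6) = 0.4872
  R = 107.07 / 0.4872 = 219.8 K

219.8 K


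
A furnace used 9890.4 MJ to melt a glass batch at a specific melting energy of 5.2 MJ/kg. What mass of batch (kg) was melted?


Rearrange E = m * s for m:
  m = E / s
  m = 9890.4 / 5.2 = 1902.0 kg

1902.0 kg


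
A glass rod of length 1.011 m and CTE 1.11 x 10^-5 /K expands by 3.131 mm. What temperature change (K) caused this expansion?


Rearrange dL = alpha * L0 * dT for dT:
  dT = dL / (alpha * L0)
  dL (m) = 3.131 / 1000 = 0.003131
  dT = 0.003131 / ((1.11 x 10^-5) * 1.011) = 279.0 K

279.0 K


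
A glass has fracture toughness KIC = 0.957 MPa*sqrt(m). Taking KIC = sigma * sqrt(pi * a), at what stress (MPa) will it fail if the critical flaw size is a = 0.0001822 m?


Rearrange KIC = sigma * sqrt(pi * a):
  sigma = KIC / sqrt(pi * a)
  sqrt(pi * 0.0001822) = 0.023925
  sigma = 0.957 / 0.023925 = 40.0 MPa

40.0 MPa


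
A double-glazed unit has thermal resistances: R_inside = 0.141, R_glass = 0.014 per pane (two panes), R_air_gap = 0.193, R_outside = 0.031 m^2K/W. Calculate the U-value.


Total thermal resistance (series):
  R_total = R_in + R_glass + R_air + R_glass + R_out
  R_total = 0.141 + 0.014 + 0.193 + 0.014 + 0.031 = 0.393 m^2K/W
U-value = 1 / R_total = 1 / 0.393 = 2.545 W/m^2K

2.545 W/m^2K


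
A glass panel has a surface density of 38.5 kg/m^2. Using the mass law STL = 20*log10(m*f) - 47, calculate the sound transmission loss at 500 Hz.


Mass law: STL = 20 * log10(m * f) - 47
  m * f = 38.5 * 500 = 19250
  log10(19250) = 4.28443
  STL = 20 * 4.28443 - 47 = 85.6886 - 47 = 38.7 dB

38.7 dB


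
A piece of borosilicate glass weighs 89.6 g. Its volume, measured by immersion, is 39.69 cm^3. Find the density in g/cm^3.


Use the definition of density:
  rho = mass / volume
  rho = 89.6 / 39.69 = 2.257 g/cm^3

2.257 g/cm^3


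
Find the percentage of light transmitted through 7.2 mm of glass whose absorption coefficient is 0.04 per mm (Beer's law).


Beer-Lambert law: T = exp(-alpha * thickness)
  exponent = -0.04 * 7.2 = -0.288
  T = exp(-0.288) = 0.7498
  Percentage = 0.7498 * 100 = 74.98%

74.98%


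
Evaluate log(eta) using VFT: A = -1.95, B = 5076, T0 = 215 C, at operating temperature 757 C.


VFT equation: log(eta) = A + B / (T - T0)
  T - T0 = 757 - 215 = 542
  B / (T - T0) = 5076 / 542 = 9.365
  log(eta) = -1.95 + 9.365 = 7.415

7.415


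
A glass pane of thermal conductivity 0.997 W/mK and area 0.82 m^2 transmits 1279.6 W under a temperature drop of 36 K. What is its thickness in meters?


Fourier's law: t = k * A * dT / Q
  t = 0.997 * 0.82 * 36 / 1279.6
  t = 29.43144 / 1279.6 = 0.023 m

0.023 m


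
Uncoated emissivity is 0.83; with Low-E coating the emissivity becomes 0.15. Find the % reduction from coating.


Percentage reduction = (1 - coated/uncoated) * 100
  Ratio = 0.15 / 0.83 = 0.1807
  Reduction = (1 - 0.1807) * 100 = 81.9%

81.9%


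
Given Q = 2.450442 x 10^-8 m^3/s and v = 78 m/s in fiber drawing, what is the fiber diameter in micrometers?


Cross-sectional area from continuity:
  A = Q / v = 2.450442 x 10^-8 / 78 = 3.141592 x 10^-10 m^2
Diameter from circular cross-section:
  d = sqrt(4A / pi) * 10^6 (m -> um)
  d = sqrt(4 * 3.141592 x 10^-10 / pi) * 10^6 = 20.0 um

20.0 um


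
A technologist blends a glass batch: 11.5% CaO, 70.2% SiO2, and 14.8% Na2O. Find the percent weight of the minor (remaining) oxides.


Sum the three major oxides:
  SiO2 + Na2O + CaO = 70.2 + 14.8 + 11.5 = 96.5%
Subtract from 100%:
  Others = 100 - 96.5 = 3.5%

3.5%


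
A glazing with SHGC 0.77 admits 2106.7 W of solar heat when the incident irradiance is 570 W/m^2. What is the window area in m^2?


Rearrange Q = Area * SHGC * Irradiance:
  Area = Q / (SHGC * Irradiance)
  Area = 2106.7 / (0.77 * 570) = 4.8 m^2

4.8 m^2


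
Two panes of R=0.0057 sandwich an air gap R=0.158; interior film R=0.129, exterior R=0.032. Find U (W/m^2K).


Total thermal resistance (series):
  R_total = R_in + R_glass + R_air + R_glass + R_out
  R_total = 0.129 + 0.0057 + 0.158 + 0.0057 + 0.032 = 0.3304 m^2K/W
U-value = 1 / R_total = 1 / 0.3304 = 3.027 W/m^2K

3.027 W/m^2K


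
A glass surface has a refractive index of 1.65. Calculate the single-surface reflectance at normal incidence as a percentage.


Fresnel reflectance at normal incidence:
  R = ((n - 1)/(n + 1))^2
  (n - 1)/(n + 1) = (1.65 - 1)/(1.65 + 1) = 0.245283
  R = 0.245283^2 = 0.0601638
  R(%) = 0.0601638 * 100 = 6.016%

6.016%


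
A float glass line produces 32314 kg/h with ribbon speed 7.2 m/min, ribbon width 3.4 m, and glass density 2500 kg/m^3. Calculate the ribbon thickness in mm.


Ribbon cross-section from mass balance:
  Volume rate = throughput / density = 32314 / 2500 = 12.9256 m^3/h
  thickness = volume rate / (speed * 60 * width), i.e.
  thickness = throughput / (60 * speed * width * density) * 1000
  thickness = 32314 / (60 * 7.2 * 3.4 * 2500) * 1000 = 8.8 mm

8.8 mm


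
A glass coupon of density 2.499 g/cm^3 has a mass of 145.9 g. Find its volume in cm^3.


Rearrange rho = m / V:
  V = m / rho
  V = 145.9 / 2.499 = 58.383 cm^3

58.383 cm^3


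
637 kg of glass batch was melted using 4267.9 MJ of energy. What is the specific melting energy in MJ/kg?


Rearrange E = m * s for s:
  s = E / m
  s = 4267.9 / 637 = 6.7 MJ/kg

6.7 MJ/kg


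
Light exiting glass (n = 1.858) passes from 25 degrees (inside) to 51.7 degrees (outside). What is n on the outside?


Apply Snell's law: n1 * sin(theta1) = n2 * sin(theta2)
  n2 = n1 * sin(theta1) / sin(theta2)
  sin(25) = 0.422618
  sin(51.7) = 0.784776
  n2 = 1.858 * 0.422618 / 0.784776 = 1.0006

1.0006


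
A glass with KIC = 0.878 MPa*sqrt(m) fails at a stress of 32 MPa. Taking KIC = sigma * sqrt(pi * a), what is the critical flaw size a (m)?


Rearrange KIC = sigma * sqrt(pi * a):
  sqrt(pi * a) = KIC / sigma
  sqrt(pi * a) = 0.878 / 32 = 0.027438
  a = (KIC / sigma)^2 / pi
  a = 0.027438^2 / pi = 0.0002396 m

0.0002396 m


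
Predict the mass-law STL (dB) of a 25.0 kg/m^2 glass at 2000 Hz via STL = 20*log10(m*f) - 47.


Mass law: STL = 20 * log10(m * f) - 47
  m * f = 25.0 * 2000 = 50000
  log10(50000) = 4.69897
  STL = 20 * 4.69897 - 47 = 93.9794 - 47 = 47.0 dB

47.0 dB


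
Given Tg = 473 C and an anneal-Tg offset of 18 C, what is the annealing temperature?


The annealing temperature is Tg plus the offset:
  T_anneal = 473 + 18 = 491 C

491 C


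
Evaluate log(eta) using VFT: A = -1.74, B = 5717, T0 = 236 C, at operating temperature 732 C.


VFT equation: log(eta) = A + B / (T - T0)
  T - T0 = 732 - 236 = 496
  B / (T - T0) = 5717 / 496 = 11.526
  log(eta) = -1.74 + 11.526 = 9.786

9.786


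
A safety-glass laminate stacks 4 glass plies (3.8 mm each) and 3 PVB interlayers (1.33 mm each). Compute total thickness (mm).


Total thickness = glass contribution + PVB contribution
  Glass: 4 * 3.8 = 15.2 mm
  PVB: 3 * 1.33 = 3.99 mm
  Total = 15.2 + 3.99 = 19.19 mm

19.19 mm


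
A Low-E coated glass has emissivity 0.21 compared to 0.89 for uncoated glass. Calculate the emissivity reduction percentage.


Percentage reduction = (1 - coated/uncoated) * 100
  Ratio = 0.21 / 0.89 = 0.236
  Reduction = (1 - 0.236) * 100 = 76.4%

76.4%


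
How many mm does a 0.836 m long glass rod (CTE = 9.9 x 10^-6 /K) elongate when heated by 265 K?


Thermal expansion formula: dL = alpha * L0 * dT
  dL = (9.9 x 10^-6) * 0.836 * 265 = 0.00219325 m
Convert to mm: 0.00219325 * 1000 = 2.1932 mm

2.1932 mm


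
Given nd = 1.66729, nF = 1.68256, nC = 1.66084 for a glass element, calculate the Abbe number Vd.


Abbe number formula: Vd = (nd - 1) / (nF - nC)
  nd - 1 = 1.66729 - 1 = 0.66729
  nF - nC = 1.68256 - 1.66084 = 0.02172
  Vd = 0.66729 / 0.02172 = 30.72

30.72


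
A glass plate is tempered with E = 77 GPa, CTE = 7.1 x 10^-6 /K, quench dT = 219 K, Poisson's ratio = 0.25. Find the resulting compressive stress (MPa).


Tempering stress: sigma = E * alpha * dT / (1 - nu)
  E (MPa) = 77 * 1000 = 77000
  Numerator = 77000 * (7.1 x 10^-6) * 219 = 119.7273
  Denominator = 1 - 0.25 = 0.75
  sigma = 119.7273 / 0.75 = 159.6 MPa

159.6 MPa


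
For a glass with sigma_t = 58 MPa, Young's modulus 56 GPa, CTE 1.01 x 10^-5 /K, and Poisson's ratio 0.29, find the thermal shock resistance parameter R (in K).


Thermal shock resistance: R = sigma * (1 - nu) / (E * alpha)
  Numerator = 58 * (1 - 0.29) = 41.18
  Denominator = 56 * 1000 * (1.01 x 10^-5) = 0.5656
  R = 41.18 / 0.5656 = 72.8 K

72.8 K


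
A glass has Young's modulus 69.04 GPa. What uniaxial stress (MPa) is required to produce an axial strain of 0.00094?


Rearrange E = sigma / epsilon:
  sigma = E * epsilon
  E (MPa) = 69.04 * 1000 = 69040
  sigma = 69040 * 0.00094 = 64.9 MPa

64.9 MPa


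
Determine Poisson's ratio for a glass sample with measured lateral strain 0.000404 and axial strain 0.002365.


Poisson's ratio: nu = lateral strain / axial strain
  nu = 0.000404 / 0.002365 = 0.1708

0.1708


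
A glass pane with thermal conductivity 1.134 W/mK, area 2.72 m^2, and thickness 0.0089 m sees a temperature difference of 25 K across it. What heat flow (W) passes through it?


Fourier's law: Q = k * A * dT / t
  Q = 1.134 * 2.72 * 25 / 0.0089
  Q = 77.112 / 0.0089 = 8664.3 W

8664.3 W


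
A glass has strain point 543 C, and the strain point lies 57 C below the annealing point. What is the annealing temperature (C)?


T_anneal = T_strain + gap:
  T_anneal = 543 + 57 = 600 C

600 C


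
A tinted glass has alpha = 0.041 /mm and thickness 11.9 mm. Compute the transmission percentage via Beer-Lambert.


Beer-Lambert law: T = exp(-alpha * thickness)
  exponent = -0.041 * 11.9 = -0.4879
  T = exp(-0.4879) = 0.6139
  Percentage = 0.6139 * 100 = 61.39%

61.39%


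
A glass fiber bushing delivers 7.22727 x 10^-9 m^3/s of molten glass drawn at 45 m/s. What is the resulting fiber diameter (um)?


Cross-sectional area from continuity:
  A = Q / v = 7.22727 x 10^-9 / 45 = 1.60606 x 10^-10 m^2
Diameter from circular cross-section:
  d = sqrt(4A / pi) * 10^6 (m -> um)
  d = sqrt(4 * 1.60606 x 10^-10 / pi) * 10^6 = 14.3 um

14.3 um


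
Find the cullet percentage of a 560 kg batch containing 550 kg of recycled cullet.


Cullet ratio = (cullet mass / total batch mass) * 100
  Ratio = 550 / 560 * 100 = 98.21%

98.21%


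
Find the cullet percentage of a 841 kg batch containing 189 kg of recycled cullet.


Cullet ratio = (cullet mass / total batch mass) * 100
  Ratio = 189 / 841 * 100 = 22.47%

22.47%


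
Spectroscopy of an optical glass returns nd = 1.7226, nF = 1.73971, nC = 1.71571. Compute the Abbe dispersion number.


Abbe number formula: Vd = (nd - 1) / (nF - nC)
  nd - 1 = 1.7226 - 1 = 0.7226
  nF - nC = 1.73971 - 1.71571 = 0.024
  Vd = 0.7226 / 0.024 = 30.11

30.11


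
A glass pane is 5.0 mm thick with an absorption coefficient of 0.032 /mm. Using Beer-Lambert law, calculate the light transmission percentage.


Beer-Lambert law: T = exp(-alpha * thickness)
  exponent = -0.032 * 5.0 = -0.16
  T = exp(-0.16) = 0.8521
  Percentage = 0.8521 * 100 = 85.21%

85.21%


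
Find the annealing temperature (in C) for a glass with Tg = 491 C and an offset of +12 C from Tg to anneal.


The annealing temperature is Tg plus the offset:
  T_anneal = 491 + 12 = 503 C

503 C


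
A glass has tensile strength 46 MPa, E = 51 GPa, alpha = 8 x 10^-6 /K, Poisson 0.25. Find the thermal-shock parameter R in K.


Thermal shock resistance: R = sigma * (1 - nu) / (E * alpha)
  Numerator = 46 * (1 - 0.25) = 34.5
  Denominator = 51 * 1000 * (8 x 10^-6) = 0.408
  R = 34.5 / 0.408 = 84.6 K

84.6 K


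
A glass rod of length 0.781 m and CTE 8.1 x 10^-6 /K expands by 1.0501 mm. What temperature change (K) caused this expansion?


Rearrange dL = alpha * L0 * dT for dT:
  dT = dL / (alpha * L0)
  dL (m) = 1.0501 / 1000 = 0.0010501
  dT = 0.0010501 / ((8.1 x 10^-6) * 0.781) = 166.0 K

166.0 K


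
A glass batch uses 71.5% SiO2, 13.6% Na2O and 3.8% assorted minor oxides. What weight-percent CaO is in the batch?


Pieces sum to 100%:
  CaO = 100 - (SiO2 + Na2O + others)
  CaO = 100 - (71.5 + 13.6 + 3.8) = 11.1%

11.1%


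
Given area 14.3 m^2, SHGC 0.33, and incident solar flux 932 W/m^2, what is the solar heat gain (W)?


Solar heat gain: Q = Area * SHGC * Irradiance
  Q = 14.3 * 0.33 * 932 = 4398.1 W

4398.1 W


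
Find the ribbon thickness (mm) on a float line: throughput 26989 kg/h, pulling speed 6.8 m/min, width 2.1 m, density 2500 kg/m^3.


Ribbon cross-section from mass balance:
  Volume rate = throughput / density = 26989 / 2500 = 10.7956 m^3/h
  thickness = volume rate / (speed * 60 * width), i.e.
  thickness = throughput / (60 * speed * width * density) * 1000
  thickness = 26989 / (60 * 6.8 * 2.1 * 2500) * 1000 = 12.6 mm

12.6 mm


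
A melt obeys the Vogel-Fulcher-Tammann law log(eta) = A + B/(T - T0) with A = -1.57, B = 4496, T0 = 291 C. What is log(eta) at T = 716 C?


VFT equation: log(eta) = A + B / (T - T0)
  T - T0 = 716 - 291 = 425
  B / (T - T0) = 4496 / 425 = 10.579
  log(eta) = -1.57 + 10.579 = 9.009

9.009


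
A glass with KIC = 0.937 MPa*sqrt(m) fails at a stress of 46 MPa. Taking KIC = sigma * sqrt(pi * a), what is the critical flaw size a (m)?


Rearrange KIC = sigma * sqrt(pi * a):
  sqrt(pi * a) = KIC / sigma
  sqrt(pi * a) = 0.937 / 46 = 0.02037
  a = (KIC / sigma)^2 / pi
  a = 0.02037^2 / pi = 0.0001321 m

0.0001321 m


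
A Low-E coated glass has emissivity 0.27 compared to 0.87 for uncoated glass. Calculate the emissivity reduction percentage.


Percentage reduction = (1 - coated/uncoated) * 100
  Ratio = 0.27 / 0.87 = 0.3103
  Reduction = (1 - 0.3103) * 100 = 69.0%

69.0%


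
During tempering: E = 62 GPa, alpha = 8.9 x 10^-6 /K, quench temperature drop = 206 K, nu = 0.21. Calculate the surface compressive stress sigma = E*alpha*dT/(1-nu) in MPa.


Tempering stress: sigma = E * alpha * dT / (1 - nu)
  E (MPa) = 62 * 1000 = 62000
  Numerator = 62000 * (8.9 x 10^-6) * 206 = 113.6708
  Denominator = 1 - 0.21 = 0.79
  sigma = 113.6708 / 0.79 = 143.9 MPa

143.9 MPa
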